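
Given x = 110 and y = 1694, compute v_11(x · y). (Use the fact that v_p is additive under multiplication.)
v_11(186340) = 3

v_p(x) = 1 (factor: 110 = 11^1 · 10); v_p(y) = 2 (factor: 1694 = 11^2 · 14). Additivity: v_p(xy) = v_p(x) + v_p(y) = 1 + 2 = 3. (Direct check: xy = 186340 = 11^3 · (140).)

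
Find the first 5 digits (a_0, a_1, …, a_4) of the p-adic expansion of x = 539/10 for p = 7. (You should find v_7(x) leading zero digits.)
(a_0, …, a_4) = (0, 0, 6, 0, 2)

v_7(539/10) = 2, so a_0 = ... = a_1 = 0. Factor out: x = 7^2 · u with u = 11/10 a unit in ℤ_7. Expand u iteratively via a_{v+i} = u_i mod 7, u_{i+1} = (u_i − a_{v+i})/7:
  u_0 = 11/10;  a_2 = 6;  u_1 = (u_0 − 6)/7 = -7/10
  u_1 = -7/10;  a_3 = 0;  u_2 = (u_1 − 0)/7 = -1/10
  u_2 = -1/10;  a_4 = 2;  u_3 = (u_2 − 2)/7 = -3/10
Digits: (0, 0, 6, 0, 2).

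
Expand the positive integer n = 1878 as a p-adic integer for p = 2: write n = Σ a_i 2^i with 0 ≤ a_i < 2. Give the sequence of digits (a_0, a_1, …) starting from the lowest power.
(a_0, a_1, …) = (0, 1, 1, 0, 1, 0, 1, 0, 1, 1, 1)

Repeated division by 2 gives the digits low-to-high: 1878 = 1·2^1 + 1·2^2 + 1·2^4 + 1·2^6 + 1·2^8 + 1·2^9 + 1·2^10. Digit sequence: (0, 1, 1, 0, 1, 0, 1, 0, 1, 1, 1).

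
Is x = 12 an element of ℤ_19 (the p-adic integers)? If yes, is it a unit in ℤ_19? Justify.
x ∈ ℤ_19^× (unit); v_19(x) = 0

ℤ_19 = {x ∈ ℚ_19 : v_19(x) ≥ 0} and ℤ_19^× = {x ∈ ℤ_19 : v_19(x) = 0}. Here v_19(12) = v_19(num) − v_19(den) = 0; compare against these criteria.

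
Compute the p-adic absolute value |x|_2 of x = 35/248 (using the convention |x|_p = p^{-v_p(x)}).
|35/248|_2 = 8

Step 1 — compute v_2(x) by factoring powers of 2 out of the numerator and denominator: v_2(35/248) = -3. Step 2 — apply |x|_p = p^{-v_p(x)} = 2^{3} = 8.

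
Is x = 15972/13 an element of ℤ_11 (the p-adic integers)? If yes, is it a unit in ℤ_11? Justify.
x ∈ ℤ_11 but not a unit; v_11(x) = 3 > 0

ℤ_11 = {x ∈ ℚ_11 : v_11(x) ≥ 0} and ℤ_11^× = {x ∈ ℤ_11 : v_11(x) = 0}. Here v_11(15972/13) = v_11(num) − v_11(den) = 3; compare against these criteria.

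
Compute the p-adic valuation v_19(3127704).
v_19(3127704) = 4

v_19(n) is the largest exponent k such that 19^k divides n. Factor out: 3127704 = 19^4 · 24. (Sign doesn't affect v_p.) So v_19(3127704) = 4.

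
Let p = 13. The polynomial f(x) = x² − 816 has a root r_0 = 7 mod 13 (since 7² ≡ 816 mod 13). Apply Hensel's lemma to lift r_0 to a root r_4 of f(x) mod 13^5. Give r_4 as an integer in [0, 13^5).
r_4 = 219798 (mod 371293)

Hensel's recurrence: r_{i+1} = r_i − f(r_i)·(f′(r_i))^{-1} mod 13^{i+2}, with f′(x) = 2x. Iterate:
  r_0 = 7 (mod 13)
  r_1 = 98 (mod 169)
  r_2 = 98 (mod 2197)
  r_3 = 19871 (mod 28561)
  r_4 = 219798 (mod 371293)
Final: r_4 = 219798, and one checks f(r_4) ≡ 0 mod 13^5.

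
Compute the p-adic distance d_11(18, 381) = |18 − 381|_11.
d_11(18, 381) = 1/121

Step 1 — x − y = 18 − 381 = -363. Step 2 — v_11(-363) = 2 (factor: -363 = −(11^2 · 3); the sign does not affect v_p). Step 3 — |x − y|_11 = 11^{-2} = 1/121.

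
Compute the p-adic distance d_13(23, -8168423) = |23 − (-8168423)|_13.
d_13(23, -8168423) = 1/371293

Step 1 — x − y = 23 − (-8168423) = 8168446. Step 2 — v_13(8168446) = 5 (factor: 8168446 = (13^5 · 22); the sign does not affect v_p). Step 3 — |x − y|_13 = 13^{-5} = 1/371293.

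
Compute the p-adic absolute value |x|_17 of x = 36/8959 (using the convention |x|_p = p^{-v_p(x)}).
|36/8959|_17 = 289

Step 1 — compute v_17(x) by factoring powers of 17 out of the numerator and denominator: v_17(36/8959) = -2. Step 2 — apply |x|_p = p^{-v_p(x)} = 17^{2} = 289.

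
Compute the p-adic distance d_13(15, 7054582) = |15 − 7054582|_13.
d_13(15, 7054582) = 1/371293

Step 1 — x − y = 15 − 7054582 = -7054567. Step 2 — v_13(-7054567) = 5 (factor: -7054567 = −(13^5 · 19); the sign does not affect v_p). Step 3 — |x − y|_13 = 13^{-5} = 1/371293.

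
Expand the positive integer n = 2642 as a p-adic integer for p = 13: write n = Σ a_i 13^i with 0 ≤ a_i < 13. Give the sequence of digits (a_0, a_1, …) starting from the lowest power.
(a_0, a_1, …) = (3, 8, 2, 1)

Repeated division by 13 gives the digits low-to-high: 2642 = 3 + 8·13^1 + 2·13^2 + 1·13^3. Digit sequence: (3, 8, 2, 1).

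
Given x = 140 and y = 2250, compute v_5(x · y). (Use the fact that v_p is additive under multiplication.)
v_5(315000) = 4

v_p(x) = 1 (factor: 140 = 5^1 · 28); v_p(y) = 3 (factor: 2250 = 5^3 · 18). Additivity: v_p(xy) = v_p(x) + v_p(y) = 1 + 3 = 4. (Direct check: xy = 315000 = 5^4 · (504).)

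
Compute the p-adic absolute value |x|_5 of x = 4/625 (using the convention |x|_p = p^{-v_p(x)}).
|4/625|_5 = 625

Step 1 — compute v_5(x) by factoring powers of 5 out of the numerator and denominator: v_5(4/625) = -4. Step 2 — apply |x|_p = p^{-v_p(x)} = 5^{4} = 625.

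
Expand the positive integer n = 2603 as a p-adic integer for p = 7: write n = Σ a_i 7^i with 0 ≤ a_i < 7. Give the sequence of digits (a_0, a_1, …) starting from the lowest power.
(a_0, a_1, …) = (6, 0, 4, 0, 1)

Repeated division by 7 gives the digits low-to-high: 2603 = 6 + 4·7^2 + 1·7^4. Digit sequence: (6, 0, 4, 0, 1).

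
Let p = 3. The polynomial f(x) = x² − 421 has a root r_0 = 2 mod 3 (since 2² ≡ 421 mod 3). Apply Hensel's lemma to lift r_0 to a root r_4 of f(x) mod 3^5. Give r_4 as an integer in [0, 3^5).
r_4 = 158 (mod 243)

Hensel's recurrence: r_{i+1} = r_i − f(r_i)·(f′(r_i))^{-1} mod 3^{i+2}, with f′(x) = 2x. Iterate:
  r_0 = 2 (mod 3)
  r_1 = 5 (mod 9)
  r_2 = 23 (mod 27)
  r_3 = 77 (mod 81)
  r_4 = 158 (mod 243)
Final: r_4 = 158, and one checks f(r_4) ≡ 0 mod 3^5.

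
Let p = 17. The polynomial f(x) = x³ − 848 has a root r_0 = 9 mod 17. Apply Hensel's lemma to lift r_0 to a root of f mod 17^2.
r_1 = 264 (mod 289)

Hensel: r_{i+1} = r_i − f(r_i)/f′(r_i) mod 17^{i+2}, where f′(x) = 3x². Iterate:
  r_0 = 9 (mod 17)
  r_1 = 264 (mod 289)
Final: r = 264 with f(r) ≡ 0 mod 17^2.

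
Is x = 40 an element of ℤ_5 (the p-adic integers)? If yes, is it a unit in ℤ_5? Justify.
x ∈ ℤ_5 but not a unit; v_5(x) = 1 > 0

ℤ_5 = {x ∈ ℚ_5 : v_5(x) ≥ 0} and ℤ_5^× = {x ∈ ℤ_5 : v_5(x) = 0}. Here v_5(40) = v_5(num) − v_5(den) = 1; compare against these criteria.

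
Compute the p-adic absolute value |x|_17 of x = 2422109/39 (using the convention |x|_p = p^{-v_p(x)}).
|2422109/39|_17 = 1/83521

Step 1 — compute v_17(x) by factoring powers of 17 out of the numerator and denominator: v_17(2422109/39) = 4. Step 2 — apply |x|_p = p^{-v_p(x)} = 17^{-4} = 1/83521.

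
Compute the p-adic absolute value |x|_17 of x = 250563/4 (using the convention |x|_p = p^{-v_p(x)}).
|250563/4|_17 = 1/83521

Step 1 — compute v_17(x) by factoring powers of 17 out of the numerator and denominator: v_17(250563/4) = 4. Step 2 — apply |x|_p = p^{-v_p(x)} = 17^{-4} = 1/83521.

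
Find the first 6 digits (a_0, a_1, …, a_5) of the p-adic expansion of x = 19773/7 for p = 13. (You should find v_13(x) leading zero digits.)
(a_0, …, a_5) = (0, 0, 0, 5, 9, 3)

v_13(19773/7) = 3, so a_0 = ... = a_2 = 0. Factor out: x = 13^3 · u with u = 9/7 a unit in ℤ_13. Expand u iteratively via a_{v+i} = u_i mod 13, u_{i+1} = (u_i − a_{v+i})/13:
  u_0 = 9/7;  a_3 = 5;  u_1 = (u_0 − 5)/13 = -2/7
  u_1 = -2/7;  a_4 = 9;  u_2 = (u_1 − 9)/13 = -5/7
  u_2 = -5/7;  a_5 = 3;  u_3 = (u_2 − 3)/13 = -2/7
Digits: (0, 0, 0, 5, 9, 3).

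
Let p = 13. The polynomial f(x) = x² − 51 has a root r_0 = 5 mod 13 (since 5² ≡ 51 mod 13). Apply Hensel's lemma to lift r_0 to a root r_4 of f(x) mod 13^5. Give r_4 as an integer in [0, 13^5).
r_4 = 240596 (mod 371293)

Hensel's recurrence: r_{i+1} = r_i − f(r_i)·(f′(r_i))^{-1} mod 13^{i+2}, with f′(x) = 2x. Iterate:
  r_0 = 5 (mod 13)
  r_1 = 109 (mod 169)
  r_2 = 1123 (mod 2197)
  r_3 = 12108 (mod 28561)
  r_4 = 240596 (mod 371293)
Final: r_4 = 240596, and one checks f(r_4) ≡ 0 mod 13^5.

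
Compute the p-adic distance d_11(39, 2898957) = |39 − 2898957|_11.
d_11(39, 2898957) = 1/161051

Step 1 — x − y = 39 − 2898957 = -2898918. Step 2 — v_11(-2898918) = 5 (factor: -2898918 = −(11^5 · 18); the sign does not affect v_p). Step 3 — |x − y|_11 = 11^{-5} = 1/161051.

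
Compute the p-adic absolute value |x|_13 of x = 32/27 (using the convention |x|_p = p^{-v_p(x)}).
|32/27|_13 = 1

Step 1 — compute v_13(x) by factoring powers of 13 out of the numerator and denominator: v_13(32/27) = 0. Step 2 — apply |x|_p = p^{-v_p(x)} = 13^{0} = 1.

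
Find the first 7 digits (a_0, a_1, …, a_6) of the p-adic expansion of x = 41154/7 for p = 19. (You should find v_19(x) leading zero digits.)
(a_0, …, a_6) = (0, 0, 0, 9, 5, 16, 10)

v_19(41154/7) = 3, so a_0 = ... = a_2 = 0. Factor out: x = 19^3 · u with u = 6/7 a unit in ℤ_19. Expand u iteratively via a_{v+i} = u_i mod 19, u_{i+1} = (u_i − a_{v+i})/19:
  u_0 = 6/7;  a_3 = 9;  u_1 = (u_0 − 9)/19 = -3/7
  u_1 = -3/7;  a_4 = 5;  u_2 = (u_1 − 5)/19 = -2/7
  u_2 = -2/7;  a_5 = 16;  u_3 = (u_2 − 16)/19 = -6/7
  u_3 = -6/7;  a_6 = 10;  u_4 = (u_3 − 10)/19 = -4/7
Digits: (0, 0, 0, 9, 5, 16, 10).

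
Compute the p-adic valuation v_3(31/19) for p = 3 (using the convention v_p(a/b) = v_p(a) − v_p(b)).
v_3(31/19) = 0

Factor powers of 3 from the numerator and denominator of the reduced fraction: 31 = 3^0 · 31 and 19 = 3^0 · 19. Apply v_p(a/b) = v_p(a) − v_p(b): v_3(31/19) = 0 − 0 = 0.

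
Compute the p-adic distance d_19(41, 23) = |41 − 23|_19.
d_19(41, 23) = 1

Step 1 — x − y = 41 − 23 = 18. Step 2 — v_19(18) = 0 (factor: 18 = (19^0 · 18); the sign does not affect v_p). Step 3 — |x − y|_19 = 19^{0} = 1.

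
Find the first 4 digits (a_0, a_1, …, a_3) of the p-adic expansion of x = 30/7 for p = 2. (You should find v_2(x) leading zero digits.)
(a_0, …, a_3) = (0, 1, 0, 0)

v_2(30/7) = 1, so a_0 = ... = a_0 = 0. Factor out: x = 2^1 · u with u = 15/7 a unit in ℤ_2. Expand u iteratively via a_{v+i} = u_i mod 2, u_{i+1} = (u_i − a_{v+i})/2:
  u_0 = 15/7;  a_1 = 1;  u_1 = (u_0 − 1)/2 = 4/7
  u_1 = 4/7;  a_2 = 0;  u_2 = (u_1 − 0)/2 = 2/7
  u_2 = 2/7;  a_3 = 0;  u_3 = (u_2 − 0)/2 = 1/7
Digits: (0, 1, 0, 0).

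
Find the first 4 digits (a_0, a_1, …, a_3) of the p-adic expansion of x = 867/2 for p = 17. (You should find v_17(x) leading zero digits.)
(a_0, …, a_3) = (0, 0, 10, 8)

v_17(867/2) = 2, so a_0 = ... = a_1 = 0. Factor out: x = 17^2 · u with u = 3/2 a unit in ℤ_17. Expand u iteratively via a_{v+i} = u_i mod 17, u_{i+1} = (u_i − a_{v+i})/17:
  u_0 = 3/2;  a_2 = 10;  u_1 = (u_0 − 10)/17 = -1/2
  u_1 = -1/2;  a_3 = 8;  u_2 = (u_1 − 8)/17 = -1/2
Digits: (0, 0, 10, 8).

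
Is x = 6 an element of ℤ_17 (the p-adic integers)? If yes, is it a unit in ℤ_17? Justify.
x ∈ ℤ_17^× (unit); v_17(x) = 0

ℤ_17 = {x ∈ ℚ_17 : v_17(x) ≥ 0} and ℤ_17^× = {x ∈ ℤ_17 : v_17(x) = 0}. Here v_17(6) = v_17(num) − v_17(den) = 0; compare against these criteria.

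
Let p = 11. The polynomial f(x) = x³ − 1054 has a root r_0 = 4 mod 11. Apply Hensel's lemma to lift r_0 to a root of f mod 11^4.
r_3 = 8419 (mod 14641)

Hensel: r_{i+1} = r_i − f(r_i)/f′(r_i) mod 11^{i+2}, where f′(x) = 3x². Iterate:
  r_0 = 4 (mod 11)
  r_1 = 70 (mod 121)
  r_2 = 433 (mod 1331)
  r_3 = 8419 (mod 14641)
Final: r = 8419 with f(r) ≡ 0 mod 11^4.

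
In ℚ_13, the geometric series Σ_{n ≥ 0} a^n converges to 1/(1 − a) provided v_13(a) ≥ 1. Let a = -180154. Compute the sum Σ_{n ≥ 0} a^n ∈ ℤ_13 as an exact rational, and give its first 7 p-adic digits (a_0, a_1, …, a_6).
Σ a^n = 1/(1 − a) = 1/180155;  first 7 digits = (1, 0, 0, 9, 6, 12, 2)

v_13(a) = 3 ≥ 1, so the series converges in ℤ_13 to 1/(1 − a) = 1/(1 − (-180154)) = 1/180155. Expand this rational in ℤ_13: compute digits iteratively via d_i = x_i mod 13, x_{i+1} = (x_i − d_i)/13. The first 7 digits are (1, 0, 0, 9, 6, 12, 2).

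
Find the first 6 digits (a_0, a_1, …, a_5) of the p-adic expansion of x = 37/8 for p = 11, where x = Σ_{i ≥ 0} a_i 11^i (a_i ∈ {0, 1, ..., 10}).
(a_0, …, a_5) = (6, 4, 1, 4, 1, 4)

v_11(37/8) = 0 (numerator and denominator both coprime to 11), so x ∈ ℤ_11^×. Compute digits iteratively via a_i = x_i mod 11, x_{i+1} = (x_i − a_i)/11, with x_0 = x:
  x_0 = 37/8;  a_0 = 6;  x_1 = (x_0 − 6)/11 = -1/8
  x_1 = -1/8;  a_1 = 4;  x_2 = (x_1 − 4)/11 = -3/8
  x_2 = -3/8;  a_2 = 1;  x_3 = (x_2 − 1)/11 = -1/8
  x_3 = -1/8;  a_3 = 4;  x_4 = (x_3 − 4)/11 = -3/8
  x_4 = -3/8;  a_4 = 1;  x_5 = (x_4 − 1)/11 = -1/8
  x_5 = -1/8;  a_5 = 4;  x_6 = (x_5 − 4)/11 = -3/8
Digits: (6, 4, 1, 4, 1, 4).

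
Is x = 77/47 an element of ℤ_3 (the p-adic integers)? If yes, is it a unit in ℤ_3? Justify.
x ∈ ℤ_3^× (unit); v_3(x) = 0

ℤ_3 = {x ∈ ℚ_3 : v_3(x) ≥ 0} and ℤ_3^× = {x ∈ ℤ_3 : v_3(x) = 0}. Here v_3(77/47) = v_3(num) − v_3(den) = 0; compare against these criteria.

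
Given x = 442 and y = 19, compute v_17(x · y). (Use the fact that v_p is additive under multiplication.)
v_17(8398) = 1

v_p(x) = 1 (factor: 442 = 17^1 · 26); v_p(y) = 0 (factor: 19 = 17^0 · 19). Additivity: v_p(xy) = v_p(x) + v_p(y) = 1 + 0 = 1. (Direct check: xy = 8398 = 17^1 · (494).)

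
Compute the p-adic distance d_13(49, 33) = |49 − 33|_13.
d_13(49, 33) = 1

Step 1 — x − y = 49 − 33 = 16. Step 2 — v_13(16) = 0 (factor: 16 = (13^0 · 16); the sign does not affect v_p). Step 3 — |x − y|_13 = 13^{0} = 1.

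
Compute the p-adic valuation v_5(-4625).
v_5(-4625) = 3

v_5(n) is the largest exponent k such that 5^k divides n. Factor out: -4625 = -5^3 · 37. (Sign doesn't affect v_p.) So v_5(-4625) = 3.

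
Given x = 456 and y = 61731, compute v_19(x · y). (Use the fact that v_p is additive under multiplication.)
v_19(28149336) = 4

v_p(x) = 1 (factor: 456 = 19^1 · 24); v_p(y) = 3 (factor: 61731 = 19^3 · 9). Additivity: v_p(xy) = v_p(x) + v_p(y) = 1 + 3 = 4. (Direct check: xy = 28149336 = 19^4 · (216).)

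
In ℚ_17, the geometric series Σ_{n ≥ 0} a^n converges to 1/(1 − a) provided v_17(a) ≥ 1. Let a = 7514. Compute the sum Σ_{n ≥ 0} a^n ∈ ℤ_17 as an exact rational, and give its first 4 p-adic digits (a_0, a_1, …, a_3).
Σ a^n = 1/(1 − a) = -1/7513;  first 4 digits = (1, 0, 9, 1)

v_17(a) = 2 ≥ 1, so the series converges in ℤ_17 to 1/(1 − a) = 1/(1 − 7514) = -1/7513. Expand this rational in ℤ_17: compute digits iteratively via d_i = x_i mod 17, x_{i+1} = (x_i − d_i)/17. The first 4 digits are (1, 0, 9, 1).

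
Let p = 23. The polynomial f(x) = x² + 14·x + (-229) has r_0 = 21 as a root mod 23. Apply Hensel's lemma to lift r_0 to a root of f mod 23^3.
r_2 = 7588 (mod 12167)

Hensel: r_{i+1} = r_i − f(r_i)·(f′(r_i))^{-1} mod 23^{i+2}, f′(x) = 2x + 14. Iterate:
  r_0 = 21 (mod 23)
  r_1 = 182 (mod 529)
  r_2 = 7588 (mod 12167)
Final: r = 7588 satisfies f(r) ≡ 0 mod 23^3.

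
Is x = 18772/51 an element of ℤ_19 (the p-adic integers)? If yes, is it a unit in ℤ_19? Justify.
x ∈ ℤ_19 but not a unit; v_19(x) = 2 > 0

ℤ_19 = {x ∈ ℚ_19 : v_19(x) ≥ 0} and ℤ_19^× = {x ∈ ℤ_19 : v_19(x) = 0}. Here v_19(18772/51) = v_19(num) − v_19(den) = 2; compare against these criteria.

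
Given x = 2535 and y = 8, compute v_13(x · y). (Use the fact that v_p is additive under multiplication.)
v_13(20280) = 2

v_p(x) = 2 (factor: 2535 = 13^2 · 15); v_p(y) = 0 (factor: 8 = 13^0 · 8). Additivity: v_p(xy) = v_p(x) + v_p(y) = 2 + 0 = 2. (Direct check: xy = 20280 = 13^2 · (120).)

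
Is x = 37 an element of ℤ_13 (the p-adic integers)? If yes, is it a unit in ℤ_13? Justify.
x ∈ ℤ_13^× (unit); v_13(x) = 0

ℤ_13 = {x ∈ ℚ_13 : v_13(x) ≥ 0} and ℤ_13^× = {x ∈ ℤ_13 : v_13(x) = 0}. Here v_13(37) = v_13(num) − v_13(den) = 0; compare against these criteria.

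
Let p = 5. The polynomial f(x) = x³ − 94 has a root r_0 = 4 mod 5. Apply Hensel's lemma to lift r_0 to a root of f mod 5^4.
r_3 = 339 (mod 625)

Hensel: r_{i+1} = r_i − f(r_i)/f′(r_i) mod 5^{i+2}, where f′(x) = 3x². Iterate:
  r_0 = 4 (mod 5)
  r_1 = 14 (mod 25)
  r_2 = 89 (mod 125)
  r_3 = 339 (mod 625)
Final: r = 339 with f(r) ≡ 0 mod 5^4.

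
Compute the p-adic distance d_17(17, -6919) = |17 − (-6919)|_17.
d_17(17, -6919) = 1/289

Step 1 — x − y = 17 − (-6919) = 6936. Step 2 — v_17(6936) = 2 (factor: 6936 = (17^2 · 24); the sign does not affect v_p). Step 3 — |x − y|_17 = 17^{-2} = 1/289.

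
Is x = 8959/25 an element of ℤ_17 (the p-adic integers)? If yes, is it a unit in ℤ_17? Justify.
x ∈ ℤ_17 but not a unit; v_17(x) = 2 > 0

ℤ_17 = {x ∈ ℚ_17 : v_17(x) ≥ 0} and ℤ_17^× = {x ∈ ℤ_17 : v_17(x) = 0}. Here v_17(8959/25) = v_17(num) − v_17(den) = 2; compare against these criteria.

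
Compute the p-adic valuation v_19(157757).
v_19(157757) = 3

v_19(n) is the largest exponent k such that 19^k divides n. Factor out: 157757 = 19^3 · 23. (Sign doesn't affect v_p.) So v_19(157757) = 3.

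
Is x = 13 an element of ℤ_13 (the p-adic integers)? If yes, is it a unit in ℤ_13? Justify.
x ∈ ℤ_13 but not a unit; v_13(x) = 1 > 0

ℤ_13 = {x ∈ ℚ_13 : v_13(x) ≥ 0} and ℤ_13^× = {x ∈ ℤ_13 : v_13(x) = 0}. Here v_13(13) = v_13(num) − v_13(den) = 1; compare against these criteria.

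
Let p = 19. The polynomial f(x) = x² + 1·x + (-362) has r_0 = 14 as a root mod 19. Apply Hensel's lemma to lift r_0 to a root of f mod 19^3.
r_2 = 3928 (mod 6859)

Hensel: r_{i+1} = r_i − f(r_i)·(f′(r_i))^{-1} mod 19^{i+2}, f′(x) = 2x + 1. Iterate:
  r_0 = 14 (mod 19)
  r_1 = 318 (mod 361)
  r_2 = 3928 (mod 6859)
Final: r = 3928 satisfies f(r) ≡ 0 mod 19^3.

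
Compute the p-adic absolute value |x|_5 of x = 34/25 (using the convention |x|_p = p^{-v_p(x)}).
|34/25|_5 = 25

Step 1 — compute v_5(x) by factoring powers of 5 out of the numerator and denominator: v_5(34/25) = -2. Step 2 — apply |x|_p = p^{-v_p(x)} = 5^{2} = 25.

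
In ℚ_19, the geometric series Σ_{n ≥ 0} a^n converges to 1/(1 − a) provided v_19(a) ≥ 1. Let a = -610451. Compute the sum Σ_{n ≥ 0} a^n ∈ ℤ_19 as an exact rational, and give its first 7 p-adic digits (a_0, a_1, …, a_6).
Σ a^n = 1/(1 − a) = 1/610452;  first 7 digits = (1, 0, 0, 6, 14, 18, 16)

v_19(a) = 3 ≥ 1, so the series converges in ℤ_19 to 1/(1 − a) = 1/(1 − (-610451)) = 1/610452. Expand this rational in ℤ_19: compute digits iteratively via d_i = x_i mod 19, x_{i+1} = (x_i − d_i)/19. The first 7 digits are (1, 0, 0, 6, 14, 18, 16).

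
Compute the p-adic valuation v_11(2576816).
v_11(2576816) = 5

v_11(n) is the largest exponent k such that 11^k divides n. Factor out: 2576816 = 11^5 · 16. (Sign doesn't affect v_p.) So v_11(2576816) = 5.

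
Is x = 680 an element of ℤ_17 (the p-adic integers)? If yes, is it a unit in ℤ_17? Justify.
x ∈ ℤ_17 but not a unit; v_17(x) = 1 > 0

ℤ_17 = {x ∈ ℚ_17 : v_17(x) ≥ 0} and ℤ_17^× = {x ∈ ℤ_17 : v_17(x) = 0}. Here v_17(680) = v_17(num) − v_17(den) = 1; compare against these criteria.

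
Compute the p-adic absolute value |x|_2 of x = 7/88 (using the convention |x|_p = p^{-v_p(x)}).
|7/88|_2 = 8

Step 1 — compute v_2(x) by factoring powers of 2 out of the numerator and denominator: v_2(7/88) = -3. Step 2 — apply |x|_p = p^{-v_p(x)} = 2^{3} = 8.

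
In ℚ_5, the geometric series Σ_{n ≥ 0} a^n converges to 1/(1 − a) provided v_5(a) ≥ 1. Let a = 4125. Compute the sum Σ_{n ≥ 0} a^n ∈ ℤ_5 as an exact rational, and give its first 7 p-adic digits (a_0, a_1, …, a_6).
Σ a^n = 1/(1 − a) = -1/4124;  first 7 digits = (1, 0, 0, 3, 1, 1, 4)

v_5(a) = 3 ≥ 1, so the series converges in ℤ_5 to 1/(1 − a) = 1/(1 − 4125) = -1/4124. Expand this rational in ℤ_5: compute digits iteratively via d_i = x_i mod 5, x_{i+1} = (x_i − d_i)/5. The first 7 digits are (1, 0, 0, 3, 1, 1, 4).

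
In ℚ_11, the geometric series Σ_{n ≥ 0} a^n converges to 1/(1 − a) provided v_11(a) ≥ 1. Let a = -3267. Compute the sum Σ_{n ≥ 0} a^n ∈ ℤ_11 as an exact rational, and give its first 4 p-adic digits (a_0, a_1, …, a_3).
Σ a^n = 1/(1 − a) = 1/3268;  first 4 digits = (1, 0, 6, 8)

v_11(a) = 2 ≥ 1, so the series converges in ℤ_11 to 1/(1 − a) = 1/(1 − (-3267)) = 1/3268. Expand this rational in ℤ_11: compute digits iteratively via d_i = x_i mod 11, x_{i+1} = (x_i − d_i)/11. The first 4 digits are (1, 0, 6, 8).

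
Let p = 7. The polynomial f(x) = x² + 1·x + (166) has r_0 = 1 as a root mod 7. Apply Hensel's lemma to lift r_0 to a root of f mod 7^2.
r_1 = 43 (mod 49)

Hensel: r_{i+1} = r_i − f(r_i)·(f′(r_i))^{-1} mod 7^{i+2}, f′(x) = 2x + 1. Iterate:
  r_0 = 1 (mod 7)
  r_1 = 43 (mod 49)
Final: r = 43 satisfies f(r) ≡ 0 mod 7^2.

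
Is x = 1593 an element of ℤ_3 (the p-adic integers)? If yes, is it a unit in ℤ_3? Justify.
x ∈ ℤ_3 but not a unit; v_3(x) = 3 > 0

ℤ_3 = {x ∈ ℚ_3 : v_3(x) ≥ 0} and ℤ_3^× = {x ∈ ℤ_3 : v_3(x) = 0}. Here v_3(1593) = v_3(num) − v_3(den) = 3; compare against these criteria.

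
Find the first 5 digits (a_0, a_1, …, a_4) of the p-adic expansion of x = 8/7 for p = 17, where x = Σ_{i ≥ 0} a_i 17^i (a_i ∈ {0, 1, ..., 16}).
(a_0, …, a_4) = (6, 7, 2, 12, 9)

v_17(8/7) = 0 (numerator and denominator both coprime to 17), so x ∈ ℤ_17^×. Compute digits iteratively via a_i = x_i mod 17, x_{i+1} = (x_i − a_i)/17, with x_0 = x:
  x_0 = 8/7;  a_0 = 6;  x_1 = (x_0 − 6)/17 = -2/7
  x_1 = -2/7;  a_1 = 7;  x_2 = (x_1 − 7)/17 = -3/7
  x_2 = -3/7;  a_2 = 2;  x_3 = (x_2 − 2)/17 = -1/7
  x_3 = -1/7;  a_3 = 12;  x_4 = (x_3 − 12)/17 = -5/7
  x_4 = -5/7;  a_4 = 9;  x_5 = (x_4 − 9)/17 = -4/7
Digits: (6, 7, 2, 12, 9).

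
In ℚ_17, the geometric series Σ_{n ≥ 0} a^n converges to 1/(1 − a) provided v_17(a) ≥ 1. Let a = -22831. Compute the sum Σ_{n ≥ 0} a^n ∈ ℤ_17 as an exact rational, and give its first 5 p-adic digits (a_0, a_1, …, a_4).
Σ a^n = 1/(1 − a) = 1/22832;  first 5 digits = (1, 0, 6, 12, 1)

v_17(a) = 2 ≥ 1, so the series converges in ℤ_17 to 1/(1 − a) = 1/(1 − (-22831)) = 1/22832. Expand this rational in ℤ_17: compute digits iteratively via d_i = x_i mod 17, x_{i+1} = (x_i − d_i)/17. The first 5 digits are (1, 0, 6, 12, 1).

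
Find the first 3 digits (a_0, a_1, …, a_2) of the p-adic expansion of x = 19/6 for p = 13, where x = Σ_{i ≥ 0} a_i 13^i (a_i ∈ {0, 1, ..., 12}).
(a_0, …, a_2) = (1, 11, 10)

v_13(19/6) = 0 (numerator and denominator both coprime to 13), so x ∈ ℤ_13^×. Compute digits iteratively via a_i = x_i mod 13, x_{i+1} = (x_i − a_i)/13, with x_0 = x:
  x_0 = 19/6;  a_0 = 1;  x_1 = (x_0 − 1)/13 = 1/6
  x_1 = 1/6;  a_1 = 11;  x_2 = (x_1 − 11)/13 = -5/6
  x_2 = -5/6;  a_2 = 10;  x_3 = (x_2 − 10)/13 = -5/6
Digits: (1, 11, 10).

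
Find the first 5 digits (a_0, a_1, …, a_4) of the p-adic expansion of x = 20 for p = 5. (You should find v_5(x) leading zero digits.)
(a_0, …, a_4) = (0, 4, 0, 0, 0)

v_5(20) = 1, so a_0 = ... = a_0 = 0. Factor out: x = 5^1 · u with u = 4 a unit in ℤ_5. Expand u iteratively via a_{v+i} = u_i mod 5, u_{i+1} = (u_i − a_{v+i})/5:
  u_0 = 4;  a_1 = 4;  u_1 = (u_0 − 4)/5 = 0
  u_1 = 0;  a_2 = 0;  u_2 = (u_1 − 0)/5 = 0
  u_2 = 0;  a_3 = 0;  u_3 = (u_2 − 0)/5 = 0
  u_3 = 0;  a_4 = 0;  u_4 = (u_3 − 0)/5 = 0
Digits: (0, 4, 0, 0, 0).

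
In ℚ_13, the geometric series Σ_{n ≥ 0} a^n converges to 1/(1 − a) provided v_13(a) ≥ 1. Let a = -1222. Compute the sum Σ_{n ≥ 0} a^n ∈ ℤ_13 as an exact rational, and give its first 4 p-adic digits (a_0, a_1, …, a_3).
Σ a^n = 1/(1 − a) = 1/1223;  first 4 digits = (1, 10, 1, 2)

v_13(a) = 1 ≥ 1, so the series converges in ℤ_13 to 1/(1 − a) = 1/(1 − (-1222)) = 1/1223. Expand this rational in ℤ_13: compute digits iteratively via d_i = x_i mod 13, x_{i+1} = (x_i − d_i)/13. The first 4 digits are (1, 10, 1, 2).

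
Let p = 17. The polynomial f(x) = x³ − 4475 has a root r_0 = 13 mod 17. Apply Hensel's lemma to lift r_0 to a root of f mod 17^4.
r_3 = 37787 (mod 83521)

Hensel: r_{i+1} = r_i − f(r_i)/f′(r_i) mod 17^{i+2}, where f′(x) = 3x². Iterate:
  r_0 = 13 (mod 17)
  r_1 = 217 (mod 289)
  r_2 = 3396 (mod 4913)
  r_3 = 37787 (mod 83521)
Final: r = 37787 with f(r) ≡ 0 mod 17^4.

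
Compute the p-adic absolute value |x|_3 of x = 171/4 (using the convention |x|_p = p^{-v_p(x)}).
|171/4|_3 = 1/9

Step 1 — compute v_3(x) by factoring powers of 3 out of the numerator and denominator: v_3(171/4) = 2. Step 2 — apply |x|_p = p^{-v_p(x)} = 3^{-2} = 1/9.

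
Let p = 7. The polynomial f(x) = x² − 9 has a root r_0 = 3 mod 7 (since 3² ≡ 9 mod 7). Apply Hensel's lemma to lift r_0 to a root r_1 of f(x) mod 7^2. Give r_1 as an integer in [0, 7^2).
r_1 = 3 (mod 49)

Hensel's recurrence: r_{i+1} = r_i − f(r_i)·(f′(r_i))^{-1} mod 7^{i+2}, with f′(x) = 2x. Iterate:
  r_0 = 3 (mod 7)
  r_1 = 3 (mod 49)
Final: r_1 = 3, and one checks f(r_1) ≡ 0 mod 7^2.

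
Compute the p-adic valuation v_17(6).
v_17(6) = 0

v_17(n) is the largest exponent k such that 17^k divides n. Factor out: 6 = 17^0 · 6. (Sign doesn't affect v_p.) So v_17(6) = 0.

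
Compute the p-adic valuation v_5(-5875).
v_5(-5875) = 3

v_5(n) is the largest exponent k such that 5^k divides n. Factor out: -5875 = -5^3 · 47. (Sign doesn't affect v_p.) So v_5(-5875) = 3.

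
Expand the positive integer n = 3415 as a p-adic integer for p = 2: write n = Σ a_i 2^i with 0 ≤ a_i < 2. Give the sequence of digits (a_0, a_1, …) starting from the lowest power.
(a_0, a_1, …) = (1, 1, 1, 0, 1, 0, 1, 0, 1, 0, 1, 1)

Repeated division by 2 gives the digits low-to-high: 3415 = 1 + 1·2^1 + 1·2^2 + 1·2^4 + 1·2^6 + 1·2^8 + 1·2^10 + 1·2^11. Digit sequence: (1, 1, 1, 0, 1, 0, 1, 0, 1, 0, 1, 1).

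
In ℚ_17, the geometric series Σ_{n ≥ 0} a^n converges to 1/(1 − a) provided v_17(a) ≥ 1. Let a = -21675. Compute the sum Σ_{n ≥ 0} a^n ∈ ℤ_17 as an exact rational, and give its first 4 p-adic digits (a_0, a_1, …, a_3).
Σ a^n = 1/(1 − a) = 1/21676;  first 4 digits = (1, 0, 10, 12)

v_17(a) = 2 ≥ 1, so the series converges in ℤ_17 to 1/(1 − a) = 1/(1 − (-21675)) = 1/21676. Expand this rational in ℤ_17: compute digits iteratively via d_i = x_i mod 17, x_{i+1} = (x_i − d_i)/17. The first 4 digits are (1, 0, 10, 12).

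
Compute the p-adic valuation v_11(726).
v_11(726) = 2

v_11(n) is the largest exponent k such that 11^k divides n. Factor out: 726 = 11^2 · 6. (Sign doesn't affect v_p.) So v_11(726) = 2.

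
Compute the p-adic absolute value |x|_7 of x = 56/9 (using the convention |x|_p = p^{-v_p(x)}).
|56/9|_7 = 1/7

Step 1 — compute v_7(x) by factoring powers of 7 out of the numerator and denominator: v_7(56/9) = 1. Step 2 — apply |x|_p = p^{-v_p(x)} = 7^{-1} = 1/7.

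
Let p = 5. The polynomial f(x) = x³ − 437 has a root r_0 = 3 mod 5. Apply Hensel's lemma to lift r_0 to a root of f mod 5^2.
r_1 = 8 (mod 25)

Hensel: r_{i+1} = r_i − f(r_i)/f′(r_i) mod 5^{i+2}, where f′(x) = 3x². Iterate:
  r_0 = 3 (mod 5)
  r_1 = 8 (mod 25)
Final: r = 8 with f(r) ≡ 0 mod 5^2.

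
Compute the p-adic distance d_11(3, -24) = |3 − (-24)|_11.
d_11(3, -24) = 1

Step 1 — x − y = 3 − (-24) = 27. Step 2 — v_11(27) = 0 (factor: 27 = (11^0 · 27); the sign does not affect v_p). Step 3 — |x − y|_11 = 11^{0} = 1.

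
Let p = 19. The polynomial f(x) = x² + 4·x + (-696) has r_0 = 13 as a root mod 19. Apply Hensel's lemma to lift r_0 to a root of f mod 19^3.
r_2 = 1894 (mod 6859)

Hensel: r_{i+1} = r_i − f(r_i)·(f′(r_i))^{-1} mod 19^{i+2}, f′(x) = 2x + 4. Iterate:
  r_0 = 13 (mod 19)
  r_1 = 89 (mod 361)
  r_2 = 1894 (mod 6859)
Final: r = 1894 satisfies f(r) ≡ 0 mod 19^3.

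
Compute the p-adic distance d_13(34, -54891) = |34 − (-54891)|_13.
d_13(34, -54891) = 1/2197

Step 1 — x − y = 34 − (-54891) = 54925. Step 2 — v_13(54925) = 3 (factor: 54925 = (13^3 · 25); the sign does not affect v_p). Step 3 — |x − y|_13 = 13^{-3} = 1/2197.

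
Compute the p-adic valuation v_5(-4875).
v_5(-4875) = 3

v_5(n) is the largest exponent k such that 5^k divides n. Factor out: -4875 = -5^3 · 39. (Sign doesn't affect v_p.) So v_5(-4875) = 3.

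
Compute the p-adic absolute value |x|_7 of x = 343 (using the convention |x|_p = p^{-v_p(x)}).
|343|_7 = 1/343

Step 1 — compute v_7(x) by factoring powers of 7 out of the numerator and denominator: v_7(343) = 3. Step 2 — apply |x|_p = p^{-v_p(x)} = 7^{-3} = 1/343.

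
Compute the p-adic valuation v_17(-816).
v_17(-816) = 1

v_17(n) is the largest exponent k such that 17^k divides n. Factor out: -816 = -17^1 · 48. (Sign doesn't affect v_p.) So v_17(-816) = 1.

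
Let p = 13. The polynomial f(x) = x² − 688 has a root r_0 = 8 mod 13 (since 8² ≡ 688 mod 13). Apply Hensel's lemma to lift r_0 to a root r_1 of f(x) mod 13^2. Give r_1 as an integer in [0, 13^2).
r_1 = 47 (mod 169)

Hensel's recurrence: r_{i+1} = r_i − f(r_i)·(f′(r_i))^{-1} mod 13^{i+2}, with f′(x) = 2x. Iterate:
  r_0 = 8 (mod 13)
  r_1 = 47 (mod 169)
Final: r_1 = 47, and one checks f(r_1) ≡ 0 mod 13^2.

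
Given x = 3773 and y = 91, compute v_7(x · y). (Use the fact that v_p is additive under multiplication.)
v_7(343343) = 4

v_p(x) = 3 (factor: 3773 = 7^3 · 11); v_p(y) = 1 (factor: 91 = 7^1 · 13). Additivity: v_p(xy) = v_p(x) + v_p(y) = 3 + 1 = 4. (Direct check: xy = 343343 = 7^4 · (143).)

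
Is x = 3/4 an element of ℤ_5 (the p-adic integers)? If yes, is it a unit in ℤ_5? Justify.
x ∈ ℤ_5^× (unit); v_5(x) = 0

ℤ_5 = {x ∈ ℚ_5 : v_5(x) ≥ 0} and ℤ_5^× = {x ∈ ℤ_5 : v_5(x) = 0}. Here v_5(3/4) = v_5(num) − v_5(den) = 0; compare against these criteria.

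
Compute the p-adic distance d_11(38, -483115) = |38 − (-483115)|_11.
d_11(38, -483115) = 1/161051

Step 1 — x − y = 38 − (-483115) = 483153. Step 2 — v_11(483153) = 5 (factor: 483153 = (11^5 · 3); the sign does not affect v_p). Step 3 — |x − y|_11 = 11^{-5} = 1/161051.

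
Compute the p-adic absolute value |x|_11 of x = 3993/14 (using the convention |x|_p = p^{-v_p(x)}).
|3993/14|_11 = 1/1331

Step 1 — compute v_11(x) by factoring powers of 11 out of the numerator and denominator: v_11(3993/14) = 3. Step 2 — apply |x|_p = p^{-v_p(x)} = 11^{-3} = 1/1331.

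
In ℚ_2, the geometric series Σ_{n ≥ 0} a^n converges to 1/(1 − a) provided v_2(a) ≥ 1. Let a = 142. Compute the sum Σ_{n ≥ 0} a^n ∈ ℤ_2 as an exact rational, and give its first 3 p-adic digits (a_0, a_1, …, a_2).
Σ a^n = 1/(1 − a) = -1/141;  first 3 digits = (1, 1, 0)

v_2(a) = 1 ≥ 1, so the series converges in ℤ_2 to 1/(1 − a) = 1/(1 − 142) = -1/141. Expand this rational in ℤ_2: compute digits iteratively via d_i = x_i mod 2, x_{i+1} = (x_i − d_i)/2. The first 3 digits are (1, 1, 0).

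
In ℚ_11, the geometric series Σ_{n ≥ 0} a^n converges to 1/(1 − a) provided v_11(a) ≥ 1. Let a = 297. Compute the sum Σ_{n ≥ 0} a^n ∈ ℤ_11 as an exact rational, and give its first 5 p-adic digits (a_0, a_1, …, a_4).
Σ a^n = 1/(1 − a) = -1/296;  first 5 digits = (1, 5, 5, 4, 0)

v_11(a) = 1 ≥ 1, so the series converges in ℤ_11 to 1/(1 − a) = 1/(1 − 297) = -1/296. Expand this rational in ℤ_11: compute digits iteratively via d_i = x_i mod 11, x_{i+1} = (x_i − d_i)/11. The first 5 digits are (1, 5, 5, 4, 0).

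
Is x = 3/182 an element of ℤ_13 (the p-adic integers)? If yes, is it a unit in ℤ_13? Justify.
x ∉ ℤ_13 (v_13(x) = -1 < 0)

ℤ_13 = {x ∈ ℚ_13 : v_13(x) ≥ 0} and ℤ_13^× = {x ∈ ℤ_13 : v_13(x) = 0}. Here v_13(3/182) = v_13(num) − v_13(den) = -1; compare against these criteria.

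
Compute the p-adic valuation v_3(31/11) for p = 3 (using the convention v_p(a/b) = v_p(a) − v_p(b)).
v_3(31/11) = 0

Factor powers of 3 from the numerator and denominator of the reduced fraction: 31 = 3^0 · 31 and 11 = 3^0 · 11. Apply v_p(a/b) = v_p(a) − v_p(b): v_3(31/11) = 0 − 0 = 0.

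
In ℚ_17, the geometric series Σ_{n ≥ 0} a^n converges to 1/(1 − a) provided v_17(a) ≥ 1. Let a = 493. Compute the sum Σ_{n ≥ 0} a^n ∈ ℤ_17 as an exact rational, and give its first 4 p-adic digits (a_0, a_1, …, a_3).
Σ a^n = 1/(1 − a) = -1/492;  first 4 digits = (1, 12, 9, 9)

v_17(a) = 1 ≥ 1, so the series converges in ℤ_17 to 1/(1 − a) = 1/(1 − 493) = -1/492. Expand this rational in ℤ_17: compute digits iteratively via d_i = x_i mod 17, x_{i+1} = (x_i − d_i)/17. The first 4 digits are (1, 12, 9, 9).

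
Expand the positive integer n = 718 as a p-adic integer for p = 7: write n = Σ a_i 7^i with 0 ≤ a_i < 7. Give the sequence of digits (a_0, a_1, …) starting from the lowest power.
(a_0, a_1, …) = (4, 4, 0, 2)

Repeated division by 7 gives the digits low-to-high: 718 = 4 + 4·7^1 + 2·7^3. Digit sequence: (4, 4, 0, 2).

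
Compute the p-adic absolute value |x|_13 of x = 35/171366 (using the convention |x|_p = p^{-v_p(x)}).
|35/171366|_13 = 28561

Step 1 — compute v_13(x) by factoring powers of 13 out of the numerator and denominator: v_13(35/171366) = -4. Step 2 — apply |x|_p = p^{-v_p(x)} = 13^{4} = 28561.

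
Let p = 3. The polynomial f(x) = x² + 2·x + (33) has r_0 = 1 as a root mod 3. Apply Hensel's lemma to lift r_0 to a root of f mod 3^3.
r_2 = 19 (mod 27)

Hensel: r_{i+1} = r_i − f(r_i)·(f′(r_i))^{-1} mod 3^{i+2}, f′(x) = 2x + 2. Iterate:
  r_0 = 1 (mod 3)
  r_1 = 1 (mod 9)
  r_2 = 19 (mod 27)
Final: r = 19 satisfies f(r) ≡ 0 mod 3^3.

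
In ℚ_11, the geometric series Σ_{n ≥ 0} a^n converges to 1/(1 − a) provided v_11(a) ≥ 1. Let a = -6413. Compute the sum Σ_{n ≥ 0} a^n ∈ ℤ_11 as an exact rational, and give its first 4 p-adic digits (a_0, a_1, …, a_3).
Σ a^n = 1/(1 − a) = 1/6414;  first 4 digits = (1, 0, 2, 6)

v_11(a) = 2 ≥ 1, so the series converges in ℤ_11 to 1/(1 − a) = 1/(1 − (-6413)) = 1/6414. Expand this rational in ℤ_11: compute digits iteratively via d_i = x_i mod 11, x_{i+1} = (x_i − d_i)/11. The first 4 digits are (1, 0, 2, 6).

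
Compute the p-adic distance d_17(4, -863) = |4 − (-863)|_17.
d_17(4, -863) = 1/289

Step 1 — x − y = 4 − (-863) = 867. Step 2 — v_17(867) = 2 (factor: 867 = (17^2 · 3); the sign does not affect v_p). Step 3 — |x − y|_17 = 17^{-2} = 1/289.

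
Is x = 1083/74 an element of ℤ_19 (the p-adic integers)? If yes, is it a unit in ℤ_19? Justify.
x ∈ ℤ_19 but not a unit; v_19(x) = 2 > 0

ℤ_19 = {x ∈ ℚ_19 : v_19(x) ≥ 0} and ℤ_19^× = {x ∈ ℤ_19 : v_19(x) = 0}. Here v_19(1083/74) = v_19(num) − v_19(den) = 2; compare against these criteria.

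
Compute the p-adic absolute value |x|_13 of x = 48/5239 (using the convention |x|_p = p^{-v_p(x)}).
|48/5239|_13 = 169

Step 1 — compute v_13(x) by factoring powers of 13 out of the numerator and denominator: v_13(48/5239) = -2. Step 2 — apply |x|_p = p^{-v_p(x)} = 13^{2} = 169.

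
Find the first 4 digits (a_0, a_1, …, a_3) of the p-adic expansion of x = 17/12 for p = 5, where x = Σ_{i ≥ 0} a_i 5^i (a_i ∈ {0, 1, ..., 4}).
(a_0, …, a_3) = (1, 3, 4, 2)

v_5(17/12) = 0 (numerator and denominator both coprime to 5), so x ∈ ℤ_5^×. Compute digits iteratively via a_i = x_i mod 5, x_{i+1} = (x_i − a_i)/5, with x_0 = x:
  x_0 = 17/12;  a_0 = 1;  x_1 = (x_0 − 1)/5 = 1/12
  x_1 = 1/12;  a_1 = 3;  x_2 = (x_1 − 3)/5 = -7/12
  x_2 = -7/12;  a_2 = 4;  x_3 = (x_2 − 4)/5 = -11/12
  x_3 = -11/12;  a_3 = 2;  x_4 = (x_3 − 2)/5 = -7/12
Digits: (1, 3, 4, 2).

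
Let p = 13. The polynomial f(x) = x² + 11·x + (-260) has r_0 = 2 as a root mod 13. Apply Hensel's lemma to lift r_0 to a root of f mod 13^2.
r_1 = 119 (mod 169)

Hensel: r_{i+1} = r_i − f(r_i)·(f′(r_i))^{-1} mod 13^{i+2}, f′(x) = 2x + 11. Iterate:
  r_0 = 2 (mod 13)
  r_1 = 119 (mod 169)
Final: r = 119 satisfies f(r) ≡ 0 mod 13^2.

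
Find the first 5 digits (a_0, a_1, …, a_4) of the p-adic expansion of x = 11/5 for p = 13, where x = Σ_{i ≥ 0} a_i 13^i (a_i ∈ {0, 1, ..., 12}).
(a_0, …, a_4) = (10, 2, 5, 10, 7)

v_13(11/5) = 0 (numerator and denominator both coprime to 13), so x ∈ ℤ_13^×. Compute digits iteratively via a_i = x_i mod 13, x_{i+1} = (x_i − a_i)/13, with x_0 = x:
  x_0 = 11/5;  a_0 = 10;  x_1 = (x_0 − 10)/13 = -3/5
  x_1 = -3/5;  a_1 = 2;  x_2 = (x_1 − 2)/13 = -1/5
  x_2 = -1/5;  a_2 = 5;  x_3 = (x_2 − 5)/13 = -2/5
  x_3 = -2/5;  a_3 = 10;  x_4 = (x_3 − 10)/13 = -4/5
  x_4 = -4/5;  a_4 = 7;  x_5 = (x_4 − 7)/13 = -3/5
Digits: (10, 2, 5, 10, 7).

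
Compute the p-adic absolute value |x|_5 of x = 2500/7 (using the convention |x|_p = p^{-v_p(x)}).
|2500/7|_5 = 1/625

Step 1 — compute v_5(x) by factoring powers of 5 out of the numerator and denominator: v_5(2500/7) = 4. Step 2 — apply |x|_p = p^{-v_p(x)} = 5^{-4} = 1/625.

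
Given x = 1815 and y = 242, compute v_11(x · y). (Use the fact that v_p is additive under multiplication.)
v_11(439230) = 4

v_p(x) = 2 (factor: 1815 = 11^2 · 15); v_p(y) = 2 (factor: 242 = 11^2 · 2). Additivity: v_p(xy) = v_p(x) + v_p(y) = 2 + 2 = 4. (Direct check: xy = 439230 = 11^4 · (30).)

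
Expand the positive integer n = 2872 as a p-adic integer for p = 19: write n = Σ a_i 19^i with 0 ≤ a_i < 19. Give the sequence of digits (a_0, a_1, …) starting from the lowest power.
(a_0, a_1, …) = (3, 18, 7)

Repeated division by 19 gives the digits low-to-high: 2872 = 3 + 18·19^1 + 7·19^2. Digit sequence: (3, 18, 7).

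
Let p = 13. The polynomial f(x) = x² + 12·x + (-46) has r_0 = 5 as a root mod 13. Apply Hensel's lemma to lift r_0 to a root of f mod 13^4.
r_3 = 14760 (mod 28561)

Hensel: r_{i+1} = r_i − f(r_i)·(f′(r_i))^{-1} mod 13^{i+2}, f′(x) = 2x + 12. Iterate:
  r_0 = 5 (mod 13)
  r_1 = 57 (mod 169)
  r_2 = 1578 (mod 2197)
  r_3 = 14760 (mod 28561)
Final: r = 14760 satisfies f(r) ≡ 0 mod 13^4.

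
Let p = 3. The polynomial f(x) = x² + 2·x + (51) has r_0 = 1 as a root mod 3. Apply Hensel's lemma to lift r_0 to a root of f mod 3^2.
r_1 = 1 (mod 9)

Hensel: r_{i+1} = r_i − f(r_i)·(f′(r_i))^{-1} mod 3^{i+2}, f′(x) = 2x + 2. Iterate:
  r_0 = 1 (mod 3)
  r_1 = 1 (mod 9)
Final: r = 1 satisfies f(r) ≡ 0 mod 3^2.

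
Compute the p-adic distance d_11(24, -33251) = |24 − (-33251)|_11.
d_11(24, -33251) = 1/1331

Step 1 — x − y = 24 − (-33251) = 33275. Step 2 — v_11(33275) = 3 (factor: 33275 = (11^3 · 25); the sign does not affect v_p). Step 3 — |x − y|_11 = 11^{-3} = 1/1331.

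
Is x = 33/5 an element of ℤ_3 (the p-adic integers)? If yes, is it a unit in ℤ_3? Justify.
x ∈ ℤ_3 but not a unit; v_3(x) = 1 > 0

ℤ_3 = {x ∈ ℚ_3 : v_3(x) ≥ 0} and ℤ_3^× = {x ∈ ℤ_3 : v_3(x) = 0}. Here v_3(33/5) = v_3(num) − v_3(den) = 1; compare against these criteria.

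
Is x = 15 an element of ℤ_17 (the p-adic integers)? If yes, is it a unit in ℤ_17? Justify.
x ∈ ℤ_17^× (unit); v_17(x) = 0

ℤ_17 = {x ∈ ℚ_17 : v_17(x) ≥ 0} and ℤ_17^× = {x ∈ ℤ_17 : v_17(x) = 0}. Here v_17(15) = v_17(num) − v_17(den) = 0; compare against these criteria.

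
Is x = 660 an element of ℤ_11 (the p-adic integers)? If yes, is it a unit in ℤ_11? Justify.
x ∈ ℤ_11 but not a unit; v_11(x) = 1 > 0

ℤ_11 = {x ∈ ℚ_11 : v_11(x) ≥ 0} and ℤ_11^× = {x ∈ ℤ_11 : v_11(x) = 0}. Here v_11(660) = v_11(num) − v_11(den) = 1; compare against these criteria.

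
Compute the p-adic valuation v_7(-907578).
v_7(-907578) = 5

v_7(n) is the largest exponent k such that 7^k divides n. Factor out: -907578 = -7^5 · 54. (Sign doesn't affect v_p.) So v_7(-907578) = 5.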